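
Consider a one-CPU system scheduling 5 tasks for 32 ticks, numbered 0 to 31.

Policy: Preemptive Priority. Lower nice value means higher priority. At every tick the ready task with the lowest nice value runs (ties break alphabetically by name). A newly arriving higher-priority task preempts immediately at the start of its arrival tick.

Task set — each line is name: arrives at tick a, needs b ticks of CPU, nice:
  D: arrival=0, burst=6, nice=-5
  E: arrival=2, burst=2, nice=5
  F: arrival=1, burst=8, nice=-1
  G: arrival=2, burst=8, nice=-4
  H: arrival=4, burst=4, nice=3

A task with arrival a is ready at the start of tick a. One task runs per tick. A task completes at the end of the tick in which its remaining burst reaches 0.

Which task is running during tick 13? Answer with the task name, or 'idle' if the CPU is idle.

running at tick 13 = G

t=0: ready={D} → run D
t=1: ready={D,F} → run D
t=2: ready={D,E,F,G} → run D
t=3: ready={D,E,F,G} → run D
t=4: ready={D,E,F,G,H} → run D
t=5: ready={D,E,F,G,H} → run D
t=6: ready={E,F,G,H} → run G
t=7: ready={E,F,G,H} → run G
t=8: ready={E,F,G,H} → run G
t=9: ready={E,F,G,H} → run G
t=10: ready={E,F,G,H} → run G
t=11: ready={E,F,G,H} → run G
t=12: ready={E,F,G,H} → run G
t=13: ready={E,F,G,H} → run G
t=14: ready={E,F,H} → run F
t=15: ready={E,F,H} → run F
t=16: ready={E,F,H} → run F
t=17: ready={E,F,H} → run F
t=18: ready={E,F,H} → run F
t=19: ready={E,F,H} → run F
t=20: ready={E,F,H} → run F
t=21: ready={E,F,H} → run F
t=22: ready={E,H} → run H
t=23: ready={E,H} → run H
t=24: ready={E,H} → run H
t=25: ready={E,H} → run H
t=26: ready={E} → run E
t=27: ready={E} → run E
t=28: (idle)
t=29: (idle)
t=30: (idle)
t=31: (idle)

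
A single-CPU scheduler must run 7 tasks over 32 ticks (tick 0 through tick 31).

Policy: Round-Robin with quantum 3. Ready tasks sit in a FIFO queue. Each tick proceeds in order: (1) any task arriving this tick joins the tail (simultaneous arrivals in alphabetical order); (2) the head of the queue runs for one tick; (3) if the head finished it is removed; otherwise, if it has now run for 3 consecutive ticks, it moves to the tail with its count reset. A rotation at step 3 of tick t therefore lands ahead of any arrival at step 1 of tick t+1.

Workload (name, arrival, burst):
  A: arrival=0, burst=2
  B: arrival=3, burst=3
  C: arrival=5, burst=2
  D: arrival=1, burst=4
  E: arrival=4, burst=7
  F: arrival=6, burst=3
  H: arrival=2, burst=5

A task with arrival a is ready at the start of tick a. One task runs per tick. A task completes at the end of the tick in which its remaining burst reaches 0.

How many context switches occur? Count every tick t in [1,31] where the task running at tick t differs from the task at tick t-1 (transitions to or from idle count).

context switches = 10

t=0: queue=[A] q_used=0 → run A
t=1: queue=[A,D] q_used=1 → run A
t=2: queue=[D,H] q_used=0 → run D
t=3: queue=[D,H,B] q_used=1 → run D
t=4: queue=[D,H,B,E] q_used=2 → run D
t=5: queue=[H,B,E,D,C] q_used=0 → run H
t=6: queue=[H,B,E,D,C,F] q_used=1 → run H
t=7: queue=[H,B,E,D,C,F] q_used=2 → run H
t=8: queue=[B,E,D,C,F,H] q_used=0 → run B
t=9: queue=[B,E,D,C,F,H] q_used=1 → run B
t=10: queue=[B,E,D,C,F,H] q_used=2 → run B
t=11: queue=[E,D,C,F,H] q_used=0 → run E
t=12: queue=[E,D,C,F,H] q_used=1 → run E
t=13: queue=[E,D,C,F,H] q_used=2 → run E
t=14: queue=[D,C,F,H,E] q_used=0 → run D
t=15: queue=[C,F,H,E] q_used=0 → run C
t=16: queue=[C,F,H,E] q_used=1 → run C
t=17: queue=[F,H,E] q_used=0 → run F
t=18: queue=[F,H,E] q_used=1 → run F
t=19: queue=[F,H,E] q_used=2 → run F
t=20: queue=[H,E] q_used=0 → run H
t=21: queue=[H,E] q_used=1 → run H
t=22: queue=[E] q_used=0 → run E
t=23: queue=[E] q_used=1 → run E
t=24: queue=[E] q_used=2 → run E
t=25: queue=[E] q_used=0 → run E
t=26: (idle)
t=27: (idle)
t=28: (idle)
t=29: (idle)
t=30: (idle)
t=31: (idle)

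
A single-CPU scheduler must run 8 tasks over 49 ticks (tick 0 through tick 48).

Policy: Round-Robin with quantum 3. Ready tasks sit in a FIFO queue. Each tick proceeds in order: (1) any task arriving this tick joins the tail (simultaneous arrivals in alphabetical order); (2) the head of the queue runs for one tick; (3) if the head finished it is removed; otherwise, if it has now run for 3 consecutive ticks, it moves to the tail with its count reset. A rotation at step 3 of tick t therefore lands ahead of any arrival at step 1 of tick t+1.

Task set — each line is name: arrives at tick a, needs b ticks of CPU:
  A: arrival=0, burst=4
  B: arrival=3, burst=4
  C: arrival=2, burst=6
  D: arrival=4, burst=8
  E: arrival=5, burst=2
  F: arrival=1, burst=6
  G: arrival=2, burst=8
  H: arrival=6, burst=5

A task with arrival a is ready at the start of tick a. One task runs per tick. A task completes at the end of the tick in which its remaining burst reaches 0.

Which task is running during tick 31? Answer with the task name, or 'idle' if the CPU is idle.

running at tick 31 = G

t=0: queue=[A] q_used=0 → run A
t=1: queue=[A,F] q_used=1 → run A
t=2: queue=[A,F,C,G] q_used=2 → run A
t=3: queue=[F,C,G,A,B] q_used=0 → run F
t=4: queue=[F,C,G,A,B,D] q_used=1 → run F
t=5: queue=[F,C,G,A,B,D,E] q_used=2 → run F
t=6: queue=[C,G,A,B,D,E,F,H] q_used=0 → run C
t=7: queue=[C,G,A,B,D,E,F,H] q_used=1 → run C
t=8: queue=[C,G,A,B,D,E,F,H] q_used=2 → run C
t=9: queue=[G,A,B,D,E,F,H,C] q_used=0 → run G
t=10: queue=[G,A,B,D,E,F,H,C] q_used=1 → run G
t=11: queue=[G,A,B,D,E,F,H,C] q_used=2 → run G
t=12: queue=[A,B,D,E,F,H,C,G] q_used=0 → run A
t=13: queue=[B,D,E,F,H,C,G] q_used=0 → run B
t=14: queue=[B,D,E,F,H,C,G] q_used=1 → run B
t=15: queue=[B,D,E,F,H,C,G] q_used=2 → run B
t=16: queue=[D,E,F,H,C,G,B] q_used=0 → run D
t=17: queue=[D,E,F,H,C,G,B] q_used=1 → run D
t=18: queue=[D,E,F,H,C,G,B] q_used=2 → run D
t=19: queue=[E,F,H,C,G,B,D] q_used=0 → run E
t=20: queue=[E,F,H,C,G,B,D] q_used=1 → run E
t=21: queue=[F,H,C,G,B,D] q_used=0 → run F
t=22: queue=[F,H,C,G,B,D] q_used=1 → run F
t=23: queue=[F,H,C,G,B,D] q_used=2 → run F
t=24: queue=[H,C,G,B,D] q_used=0 → run H
t=25: queue=[H,C,G,B,D] q_used=1 → run H
t=26: queue=[H,C,G,B,D] q_used=2 → run H
t=27: queue=[C,G,B,D,H] q_used=0 → run C
t=28: queue=[C,G,B,D,H] q_used=1 → run C
t=29: queue=[C,G,B,D,H] q_used=2 → run C
t=30: queue=[G,B,D,H] q_used=0 → run G
t=31: queue=[G,B,D,H] q_used=1 → run G
t=32: queue=[G,B,D,H] q_used=2 → run G
t=33: queue=[B,D,H,G] q_used=0 → run B
t=34: queue=[D,H,G] q_used=0 → run D
t=35: queue=[D,H,G] q_used=1 → run D
t=36: queue=[D,H,G] q_used=2 → run D
t=37: queue=[H,G,D] q_used=0 → run H
t=38: queue=[H,G,D] q_used=1 → run H
t=39: queue=[G,D] q_used=0 → run G
t=40: queue=[G,D] q_used=1 → run G
t=41: queue=[D] q_used=0 → run D
t=42: queue=[D] q_used=1 → run D
t=43: (idle)
t=44: (idle)
t=45: (idle)
t=46: (idle)
t=47: (idle)
t=48: (idle)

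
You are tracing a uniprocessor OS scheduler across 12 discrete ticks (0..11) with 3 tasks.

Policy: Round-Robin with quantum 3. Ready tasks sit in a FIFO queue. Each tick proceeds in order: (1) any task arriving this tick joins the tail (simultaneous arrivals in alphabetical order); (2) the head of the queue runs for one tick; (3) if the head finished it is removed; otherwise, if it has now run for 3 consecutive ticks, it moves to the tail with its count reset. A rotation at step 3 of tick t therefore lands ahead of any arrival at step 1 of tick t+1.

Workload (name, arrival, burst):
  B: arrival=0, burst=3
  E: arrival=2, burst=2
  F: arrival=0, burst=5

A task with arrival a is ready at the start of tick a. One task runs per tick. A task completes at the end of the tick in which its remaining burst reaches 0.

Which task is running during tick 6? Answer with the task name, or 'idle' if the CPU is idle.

t=0: queue=[B,F] q_used=0 → run B
t=1: queue=[B,F] q_used=1 → run B
t=2: queue=[B,F,E] q_used=2 → run B
t=3: queue=[F,E] q_used=0 → run F
t=4: queue=[F,E] q_used=1 → run F
t=5: queue=[F,E] q_used=2 → run F
t=6: queue=[E,F] q_used=0 → run E
t=7: queue=[E,F] q_used=1 → run E
t=8: queue=[F] q_used=0 → run F
t=9: queue=[F] q_used=1 → run F
t=10: (idle)
t=11: (idle)

running at tick 6 = E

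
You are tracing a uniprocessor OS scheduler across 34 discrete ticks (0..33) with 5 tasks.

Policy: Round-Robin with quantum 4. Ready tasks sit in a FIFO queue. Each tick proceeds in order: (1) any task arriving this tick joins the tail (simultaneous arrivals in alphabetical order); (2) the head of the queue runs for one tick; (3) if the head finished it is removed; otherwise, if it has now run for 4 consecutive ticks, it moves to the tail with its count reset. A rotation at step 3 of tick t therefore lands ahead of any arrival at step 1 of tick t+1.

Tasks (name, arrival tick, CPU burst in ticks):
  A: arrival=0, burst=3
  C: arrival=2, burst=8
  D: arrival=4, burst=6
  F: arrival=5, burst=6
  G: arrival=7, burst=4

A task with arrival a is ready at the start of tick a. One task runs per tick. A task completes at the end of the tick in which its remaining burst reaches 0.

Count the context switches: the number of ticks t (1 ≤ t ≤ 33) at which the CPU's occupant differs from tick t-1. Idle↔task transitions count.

context switches = 8

t=0: queue=[A] q_used=0 → run A
t=1: queue=[A] q_used=1 → run A
t=2: queue=[A,C] q_used=2 → run A
t=3: queue=[C] q_used=0 → run C
t=4: queue=[C,D] q_used=1 → run C
t=5: queue=[C,D,F] q_used=2 → run C
t=6: queue=[C,D,F] q_used=3 → run C
t=7: queue=[D,F,C,G] q_used=0 → run D
t=8: queue=[D,F,C,G] q_used=1 → run D
t=9: queue=[D,F,C,G] q_used=2 → run D
t=10: queue=[D,F,C,G] q_used=3 → run D
t=11: queue=[F,C,G,D] q_used=0 → run F
t=12: queue=[F,C,G,D] q_used=1 → run F
t=13: queue=[F,C,G,D] q_used=2 → run F
t=14: queue=[F,C,G,D] q_used=3 → run F
t=15: queue=[C,G,D,F] q_used=0 → run C
t=16: queue=[C,G,D,F] q_used=1 → run C
t=17: queue=[C,G,D,F] q_used=2 → run C
t=18: queue=[C,G,D,F] q_used=3 → run C
t=19: queue=[G,D,F] q_used=0 → run G
t=20: queue=[G,D,F] q_used=1 → run G
t=21: queue=[G,D,F] q_used=2 → run G
t=22: queue=[G,D,F] q_used=3 → run G
t=23: queue=[D,F] q_used=0 → run D
t=24: queue=[D,F] q_used=1 → run D
t=25: queue=[F] q_used=0 → run F
t=26: queue=[F] q_used=1 → run F
t=27: (idle)
t=28: (idle)
t=29: (idle)
t=30: (idle)
t=31: (idle)
t=32: (idle)
t=33: (idle)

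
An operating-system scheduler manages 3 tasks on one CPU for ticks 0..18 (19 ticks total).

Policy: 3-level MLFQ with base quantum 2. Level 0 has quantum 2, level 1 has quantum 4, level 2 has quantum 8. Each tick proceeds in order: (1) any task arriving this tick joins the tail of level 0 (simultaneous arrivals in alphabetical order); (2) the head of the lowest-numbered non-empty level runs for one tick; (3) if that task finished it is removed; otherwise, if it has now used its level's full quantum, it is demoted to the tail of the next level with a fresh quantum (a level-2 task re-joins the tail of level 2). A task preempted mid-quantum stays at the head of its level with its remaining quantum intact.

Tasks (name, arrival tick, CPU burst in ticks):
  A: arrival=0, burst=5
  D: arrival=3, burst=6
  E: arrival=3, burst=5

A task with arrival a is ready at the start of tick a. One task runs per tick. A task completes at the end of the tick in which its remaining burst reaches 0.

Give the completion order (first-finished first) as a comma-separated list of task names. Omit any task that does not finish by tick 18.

t=0: L0/L1/L2 = A/-/- → run A
t=1: L0/L1/L2 = A/-/- → run A
t=2: L0/L1/L2 = -/A/- → run A
t=3: L0/L1/L2 = DE/A/- → run D
t=4: L0/L1/L2 = DE/A/- → run D
t=5: L0/L1/L2 = E/AD/- → run E
t=6: L0/L1/L2 = E/AD/- → run E
t=7: L0/L1/L2 = -/ADE/- → run A
t=8: L0/L1/L2 = -/ADE/- → run A
t=9: L0/L1/L2 = -/DE/- → run D
t=10: L0/L1/L2 = -/DE/- → run D
t=11: L0/L1/L2 = -/DE/- → run D
t=12: L0/L1/L2 = -/DE/- → run D
t=13: L0/L1/L2 = -/E/- → run E
t=14: L0/L1/L2 = -/E/- → run E
t=15: L0/L1/L2 = -/E/- → run E
t=16: (idle)
t=17: (idle)
t=18: (idle)

completion order = A, D, E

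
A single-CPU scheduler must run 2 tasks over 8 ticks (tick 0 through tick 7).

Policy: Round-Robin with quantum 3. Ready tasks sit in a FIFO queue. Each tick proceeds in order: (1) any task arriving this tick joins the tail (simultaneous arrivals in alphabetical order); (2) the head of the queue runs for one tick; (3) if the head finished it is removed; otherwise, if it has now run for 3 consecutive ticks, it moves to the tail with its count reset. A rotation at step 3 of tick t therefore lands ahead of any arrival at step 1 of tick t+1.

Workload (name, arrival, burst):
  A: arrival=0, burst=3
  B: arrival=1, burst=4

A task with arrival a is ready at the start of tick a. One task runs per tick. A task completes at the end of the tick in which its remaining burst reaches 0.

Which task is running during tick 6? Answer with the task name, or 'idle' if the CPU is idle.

t=0: queue=[A] q_used=0 → run A
t=1: queue=[A,B] q_used=1 → run A
t=2: queue=[A,B] q_used=2 → run A
t=3: queue=[B] q_used=0 → run B
t=4: queue=[B] q_used=1 → run B
t=5: queue=[B] q_used=2 → run B
t=6: queue=[B] q_used=0 → run B
t=7: (idle)

running at tick 6 = B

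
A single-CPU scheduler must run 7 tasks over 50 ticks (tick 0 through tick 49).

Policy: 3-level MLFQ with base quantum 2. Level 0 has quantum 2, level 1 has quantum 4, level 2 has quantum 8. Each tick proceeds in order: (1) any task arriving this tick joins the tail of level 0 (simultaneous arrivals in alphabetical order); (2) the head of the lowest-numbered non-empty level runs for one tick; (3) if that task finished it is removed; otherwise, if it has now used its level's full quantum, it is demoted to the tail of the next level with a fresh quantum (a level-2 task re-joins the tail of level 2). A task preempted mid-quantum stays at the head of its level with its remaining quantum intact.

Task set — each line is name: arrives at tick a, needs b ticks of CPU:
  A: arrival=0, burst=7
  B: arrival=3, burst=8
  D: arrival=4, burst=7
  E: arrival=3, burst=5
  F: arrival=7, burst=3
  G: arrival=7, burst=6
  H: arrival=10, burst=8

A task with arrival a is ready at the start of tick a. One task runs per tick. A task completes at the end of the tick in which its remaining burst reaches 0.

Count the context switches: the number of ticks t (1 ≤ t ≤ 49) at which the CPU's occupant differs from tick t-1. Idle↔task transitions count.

t=0: L0/L1/L2 = A/-/- → run A
t=1: L0/L1/L2 = A/-/- → run A
t=2: L0/L1/L2 = -/A/- → run A
t=3: L0/L1/L2 = BE/A/- → run B
t=4: L0/L1/L2 = BED/A/- → run B
t=5: L0/L1/L2 = ED/AB/- → run E
t=6: L0/L1/L2 = ED/AB/- → run E
t=7: L0/L1/L2 = DFG/ABE/- → run D
t=8: L0/L1/L2 = DFG/ABE/- → run D
t=9: L0/L1/L2 = FG/ABED/- → run F
t=10: L0/L1/L2 = FGH/ABED/- → run F
t=11: L0/L1/L2 = GH/ABEDF/- → run G
t=12: L0/L1/L2 = GH/ABEDF/- → run G
t=13: L0/L1/L2 = H/ABEDFG/- → run H
t=14: L0/L1/L2 = H/ABEDFG/- → run H
t=15: L0/L1/L2 = -/ABEDFGH/- → run A
t=16: L0/L1/L2 = -/ABEDFGH/- → run A
t=17: L0/L1/L2 = -/ABEDFGH/- → run A
t=18: L0/L1/L2 = -/BEDFGH/A → run B
t=19: L0/L1/L2 = -/BEDFGH/A → run B
t=20: L0/L1/L2 = -/BEDFGH/A → run B
t=21: L0/L1/L2 = -/BEDFGH/A → run B
t=22: L0/L1/L2 = -/EDFGH/AB → run E
t=23: L0/L1/L2 = -/EDFGH/AB → run E
t=24: L0/L1/L2 = -/EDFGH/AB → run E
t=25: L0/L1/L2 = -/DFGH/AB → run D
t=26: L0/L1/L2 = -/DFGH/AB → run D
t=27: L0/L1/L2 = -/DFGH/AB → run D
t=28: L0/L1/L2 = -/DFGH/AB → run D
t=29: L0/L1/L2 = -/FGH/ABD → run F
t=30: L0/L1/L2 = -/GH/ABD → run G
t=31: L0/L1/L2 = -/GH/ABD → run G
t=32: L0/L1/L2 = -/GH/ABD → run G
t=33: L0/L1/L2 = -/GH/ABD → run G
t=34: L0/L1/L2 = -/H/ABD → run H
t=35: L0/L1/L2 = -/H/ABD → run H
t=36: L0/L1/L2 = -/H/ABD → run H
t=37: L0/L1/L2 = -/H/ABD → run H
t=38: L0/L1/L2 = -/-/ABDH → run A
t=39: L0/L1/L2 = -/-/BDH → run B
t=40: L0/L1/L2 = -/-/BDH → run B
t=41: L0/L1/L2 = -/-/DH → run D
t=42: L0/L1/L2 = -/-/H → run H
t=43: L0/L1/L2 = -/-/H → run H
t=44: (idle)
t=45: (idle)
t=46: (idle)
t=47: (idle)
t=48: (idle)
t=49: (idle)

context switches = 18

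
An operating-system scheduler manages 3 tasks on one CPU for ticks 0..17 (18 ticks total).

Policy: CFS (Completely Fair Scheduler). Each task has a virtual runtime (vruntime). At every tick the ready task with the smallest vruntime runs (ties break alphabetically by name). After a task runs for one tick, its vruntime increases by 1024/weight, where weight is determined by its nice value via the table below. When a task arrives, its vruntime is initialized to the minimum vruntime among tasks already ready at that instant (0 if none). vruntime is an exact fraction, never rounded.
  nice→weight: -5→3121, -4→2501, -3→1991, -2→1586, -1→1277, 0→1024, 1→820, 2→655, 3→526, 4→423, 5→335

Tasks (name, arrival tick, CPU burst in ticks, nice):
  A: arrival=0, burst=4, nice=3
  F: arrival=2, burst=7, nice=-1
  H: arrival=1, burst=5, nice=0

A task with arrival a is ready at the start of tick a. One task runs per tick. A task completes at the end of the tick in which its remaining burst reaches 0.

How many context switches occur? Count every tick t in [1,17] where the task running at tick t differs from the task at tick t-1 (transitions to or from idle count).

context switches = 14

t=0: vr[A=0] → run A
t=1: vr[A=512/263 H=512/263] → run A
t=2: vr[A=1024/263 F=512/263 H=512/263] → run F
t=3: vr[A=1024/263 F=923136/335851 H=512/263] → run H
t=4: vr[A=1024/263 F=923136/335851 H=775/263] → run F
t=5: vr[A=1024/263 F=1192448/335851 H=775/263] → run H
t=6: vr[A=1024/263 F=1192448/335851 H=1038/263] → run F
t=7: vr[A=1024/263 F=1461760/335851 H=1038/263] → run A
t=8: vr[A=1536/263 F=1461760/335851 H=1038/263] → run H
t=9: vr[A=1536/263 F=1461760/335851 H=1301/263] → run F
t=10: vr[A=1536/263 F=1731072/335851 H=1301/263] → run H
t=11: vr[A=1536/263 F=1731072/335851 H=1564/263] → run F
t=12: vr[A=1536/263 F=2000384/335851 H=1564/263] → run A
t=13: vr[F=2000384/335851 H=1564/263] → run H
t=14: vr[F=2000384/335851] → run F
t=15: vr[F=2269696/335851] → run F
t=16: (idle)
t=17: (idle)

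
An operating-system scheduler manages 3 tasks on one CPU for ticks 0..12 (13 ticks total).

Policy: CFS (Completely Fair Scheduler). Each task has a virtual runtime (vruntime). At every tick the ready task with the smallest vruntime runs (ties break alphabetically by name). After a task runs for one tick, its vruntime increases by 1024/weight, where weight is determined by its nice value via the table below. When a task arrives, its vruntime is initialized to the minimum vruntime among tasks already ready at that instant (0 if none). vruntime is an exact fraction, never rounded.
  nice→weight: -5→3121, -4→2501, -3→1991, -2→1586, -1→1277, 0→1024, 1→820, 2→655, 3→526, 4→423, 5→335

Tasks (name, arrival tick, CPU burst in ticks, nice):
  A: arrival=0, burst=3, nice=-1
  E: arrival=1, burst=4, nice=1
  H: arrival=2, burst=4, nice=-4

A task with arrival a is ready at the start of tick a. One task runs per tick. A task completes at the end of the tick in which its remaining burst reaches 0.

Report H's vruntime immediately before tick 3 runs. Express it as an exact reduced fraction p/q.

t=0: vr[A=0] → run A
t=1: vr[A=1024/1277 E=1024/1277] → run A
t=2: vr[A=2048/1277 E=1024/1277 H=1024/1277] → run E
t=3: vr[A=2048/1277 E=536832/261785 H=1024/1277] → run H
t=4: vr[A=2048/1277 E=536832/261785 H=3868672/3193777] → run H
t=5: vr[A=2048/1277 E=536832/261785 H=5176320/3193777] → run A
t=6: vr[E=536832/261785 H=5176320/3193777] → run H
t=7: vr[E=536832/261785 H=6483968/3193777] → run H
t=8: vr[E=536832/261785] → run E
t=9: vr[E=863744/261785] → run E
t=10: vr[E=1190656/261785] → run E
t=11: (idle)
t=12: (idle)

vruntime(H, start of tick 3) = 1024/1277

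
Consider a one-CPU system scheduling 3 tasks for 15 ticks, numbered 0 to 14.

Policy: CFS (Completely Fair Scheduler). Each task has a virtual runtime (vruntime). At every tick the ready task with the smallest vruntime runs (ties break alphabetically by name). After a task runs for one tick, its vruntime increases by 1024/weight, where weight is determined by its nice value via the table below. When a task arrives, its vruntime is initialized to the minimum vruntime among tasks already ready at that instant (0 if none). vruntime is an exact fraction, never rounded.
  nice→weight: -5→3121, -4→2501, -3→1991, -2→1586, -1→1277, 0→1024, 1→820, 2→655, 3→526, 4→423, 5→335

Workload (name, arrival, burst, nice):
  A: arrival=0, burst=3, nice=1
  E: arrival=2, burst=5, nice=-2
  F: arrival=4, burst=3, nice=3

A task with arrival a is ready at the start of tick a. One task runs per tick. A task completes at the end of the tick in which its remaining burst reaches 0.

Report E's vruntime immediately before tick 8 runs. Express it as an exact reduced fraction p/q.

vruntime(E, start of tick 8) = 825856/162565

t=0: vr[A=0] → run A
t=1: vr[A=256/205] → run A
t=2: vr[A=512/205 E=512/205] → run A
t=3: vr[E=512/205] → run E
t=4: vr[E=510976/162565 F=510976/162565] → run E
t=5: vr[E=615936/162565 F=510976/162565] → run F
t=6: vr[E=615936/162565 F=217619968/42754595] → run E
t=7: vr[E=720896/162565 F=217619968/42754595] → run E
t=8: vr[E=825856/162565 F=217619968/42754595] → run E
t=9: vr[F=217619968/42754595] → run F
t=10: vr[F=300853248/42754595] → run F
t=11: (idle)
t=12: (idle)
t=13: (idle)
t=14: (idle)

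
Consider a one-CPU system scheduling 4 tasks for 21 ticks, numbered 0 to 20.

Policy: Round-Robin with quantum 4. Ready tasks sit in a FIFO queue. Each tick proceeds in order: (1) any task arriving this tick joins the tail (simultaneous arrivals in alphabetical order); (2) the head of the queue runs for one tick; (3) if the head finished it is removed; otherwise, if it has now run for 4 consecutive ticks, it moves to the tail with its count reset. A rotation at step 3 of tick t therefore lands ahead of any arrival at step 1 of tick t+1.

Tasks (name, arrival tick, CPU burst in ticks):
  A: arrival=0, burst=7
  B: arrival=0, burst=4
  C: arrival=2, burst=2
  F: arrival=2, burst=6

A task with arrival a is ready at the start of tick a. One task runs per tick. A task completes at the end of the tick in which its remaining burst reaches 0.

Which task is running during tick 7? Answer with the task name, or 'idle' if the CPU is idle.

t=0: queue=[A,B] q_used=0 → run A
t=1: queue=[A,B] q_used=1 → run A
t=2: queue=[A,B,C,F] q_used=2 → run A
t=3: queue=[A,B,C,F] q_used=3 → run A
t=4: queue=[B,C,F,A] q_used=0 → run B
t=5: queue=[B,C,F,A] q_used=1 → run B
t=6: queue=[B,C,F,A] q_used=2 → run B
t=7: queue=[B,C,F,A] q_used=3 → run B
t=8: queue=[C,F,A] q_used=0 → run C
t=9: queue=[C,F,A] q_used=1 → run C
t=10: queue=[F,A] q_used=0 → run F
t=11: queue=[F,A] q_used=1 → run F
t=12: queue=[F,A] q_used=2 → run F
t=13: queue=[F,A] q_used=3 → run F
t=14: queue=[A,F] q_used=0 → run A
t=15: queue=[A,F] q_used=1 → run A
t=16: queue=[A,F] q_used=2 → run A
t=17: queue=[F] q_used=0 → run F
t=18: queue=[F] q_used=1 → run F
t=19: (idle)
t=20: (idle)

running at tick 7 = B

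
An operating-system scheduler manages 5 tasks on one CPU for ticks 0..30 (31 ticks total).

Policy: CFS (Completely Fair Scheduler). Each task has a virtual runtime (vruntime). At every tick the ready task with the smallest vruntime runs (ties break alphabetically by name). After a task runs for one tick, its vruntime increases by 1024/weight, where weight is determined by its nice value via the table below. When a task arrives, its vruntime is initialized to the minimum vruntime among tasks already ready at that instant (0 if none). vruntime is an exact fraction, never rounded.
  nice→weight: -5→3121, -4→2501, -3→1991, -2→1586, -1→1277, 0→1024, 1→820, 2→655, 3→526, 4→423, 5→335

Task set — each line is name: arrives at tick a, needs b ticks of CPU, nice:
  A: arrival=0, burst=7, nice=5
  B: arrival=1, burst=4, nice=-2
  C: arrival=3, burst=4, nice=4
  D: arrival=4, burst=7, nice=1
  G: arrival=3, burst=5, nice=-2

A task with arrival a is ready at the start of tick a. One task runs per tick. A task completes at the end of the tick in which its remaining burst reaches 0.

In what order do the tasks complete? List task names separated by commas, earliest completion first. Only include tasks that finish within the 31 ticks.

completion order = B, G, C, D, A

t=0: vr[A=0] → run A
t=1: vr[A=1024/335 B=1024/335] → run A
t=2: vr[A=2048/335 B=1024/335] → run B
t=3: vr[A=2048/335 B=983552/265655 C=983552/265655 G=983552/265655] → run B
t=4: vr[A=2048/335 B=1155072/265655 C=983552/265655 D=983552/265655 G=983552/265655] → run C
t=5: vr[A=2048/335 B=1155072/265655 C=688073216/112372065 D=983552/265655 G=983552/265655] → run D
t=6: vr[A=2048/335 B=1155072/265655 C=688073216/112372065 D=53927168/10891855 G=983552/265655] → run G
t=7: vr[A=2048/335 B=1155072/265655 C=688073216/112372065 D=53927168/10891855 G=1155072/265655] → run B
t=8: vr[A=2048/335 B=1326592/265655 C=688073216/112372065 D=53927168/10891855 G=1155072/265655] → run G
t=9: vr[A=2048/335 B=1326592/265655 C=688073216/112372065 D=53927168/10891855 G=1326592/265655] → run D
t=10: vr[A=2048/335 B=1326592/265655 C=688073216/112372065 D=67528704/10891855 G=1326592/265655] → run B
t=11: vr[A=2048/335 C=688073216/112372065 D=67528704/10891855 G=1326592/265655] → run G
t=12: vr[A=2048/335 C=688073216/112372065 D=67528704/10891855 G=1498112/265655] → run G
t=13: vr[A=2048/335 C=688073216/112372065 D=67528704/10891855 G=1669632/265655] → run A
t=14: vr[A=3072/335 C=688073216/112372065 D=67528704/10891855 G=1669632/265655] → run C
t=15: vr[A=3072/335 C=960103936/112372065 D=67528704/10891855 G=1669632/265655] → run D
t=16: vr[A=3072/335 C=960103936/112372065 D=16226048/2178371 G=1669632/265655] → run G
t=17: vr[A=3072/335 C=960103936/112372065 D=16226048/2178371] → run D
t=18: vr[A=3072/335 C=960103936/112372065 D=94731776/10891855] → run C
t=19: vr[A=3072/335 C=410711552/37457355 D=94731776/10891855] → run D
t=20: vr[A=3072/335 C=410711552/37457355 D=108333312/10891855] → run A
t=21: vr[A=4096/335 C=410711552/37457355 D=108333312/10891855] → run D
t=22: vr[A=4096/335 C=410711552/37457355 D=121934848/10891855] → run C
t=23: vr[A=4096/335 D=121934848/10891855] → run D
t=24: vr[A=4096/335] → run A
t=25: vr[A=1024/67] → run A
t=26: vr[A=6144/335] → run A
t=27: (idle)
t=28: (idle)
t=29: (idle)
t=30: (idle)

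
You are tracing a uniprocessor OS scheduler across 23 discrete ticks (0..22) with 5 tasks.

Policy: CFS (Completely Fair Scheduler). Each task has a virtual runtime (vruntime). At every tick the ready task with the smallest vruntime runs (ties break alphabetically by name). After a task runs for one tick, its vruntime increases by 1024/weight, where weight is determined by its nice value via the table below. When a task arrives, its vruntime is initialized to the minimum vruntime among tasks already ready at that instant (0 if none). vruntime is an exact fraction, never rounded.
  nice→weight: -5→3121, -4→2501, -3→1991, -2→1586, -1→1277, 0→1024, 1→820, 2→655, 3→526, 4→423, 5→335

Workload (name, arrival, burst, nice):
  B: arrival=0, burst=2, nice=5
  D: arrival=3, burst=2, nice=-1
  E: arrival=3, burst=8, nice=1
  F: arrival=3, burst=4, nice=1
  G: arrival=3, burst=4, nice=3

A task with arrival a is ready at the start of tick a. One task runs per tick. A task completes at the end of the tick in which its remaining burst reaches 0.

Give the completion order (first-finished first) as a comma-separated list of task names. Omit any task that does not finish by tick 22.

t=0: vr[B=0] → run B
t=1: vr[B=1024/335] → run B
t=2: (idle)
t=3: vr[D=0 E=0 F=0 G=0] → run D
t=4: vr[D=1024/1277 E=0 F=0 G=0] → run E
t=5: vr[D=1024/1277 E=256/205 F=0 G=0] → run F
t=6: vr[D=1024/1277 E=256/205 F=256/205 G=0] → run G
t=7: vr[D=1024/1277 E=256/205 F=256/205 G=512/263] → run D
t=8: vr[E=256/205 F=256/205 G=512/263] → run E
t=9: vr[E=512/205 F=256/205 G=512/263] → run F
t=10: vr[E=512/205 F=512/205 G=512/263] → run G
t=11: vr[E=512/205 F=512/205 G=1024/263] → run E
t=12: vr[E=768/205 F=512/205 G=1024/263] → run F
t=13: vr[E=768/205 F=768/205 G=1024/263] → run E
t=14: vr[E=1024/205 F=768/205 G=1024/263] → run F
t=15: vr[E=1024/205 G=1024/263] → run G
t=16: vr[E=1024/205 G=1536/263] → run E
t=17: vr[E=256/41 G=1536/263] → run G
t=18: vr[E=256/41] → run E
t=19: vr[E=1536/205] → run E
t=20: vr[E=1792/205] → run E
t=21: (idle)
t=22: (idle)

completion order = B, D, F, G, E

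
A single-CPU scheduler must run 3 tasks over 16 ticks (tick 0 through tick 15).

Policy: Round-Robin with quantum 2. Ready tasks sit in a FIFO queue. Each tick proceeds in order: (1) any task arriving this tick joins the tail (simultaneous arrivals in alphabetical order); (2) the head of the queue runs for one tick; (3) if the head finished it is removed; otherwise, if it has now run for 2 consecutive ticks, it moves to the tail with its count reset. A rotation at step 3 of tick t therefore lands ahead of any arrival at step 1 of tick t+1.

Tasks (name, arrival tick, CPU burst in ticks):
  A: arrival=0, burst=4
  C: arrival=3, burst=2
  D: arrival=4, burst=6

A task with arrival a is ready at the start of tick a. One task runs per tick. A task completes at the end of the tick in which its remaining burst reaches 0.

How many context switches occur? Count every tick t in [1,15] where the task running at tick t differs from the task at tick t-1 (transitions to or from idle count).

t=0: queue=[A] q_used=0 → run A
t=1: queue=[A] q_used=1 → run A
t=2: queue=[A] q_used=0 → run A
t=3: queue=[A,C] q_used=1 → run A
t=4: queue=[C,D] q_used=0 → run C
t=5: queue=[C,D] q_used=1 → run C
t=6: queue=[D] q_used=0 → run D
t=7: queue=[D] q_used=1 → run D
t=8: queue=[D] q_used=0 → run D
t=9: queue=[D] q_used=1 → run D
t=10: queue=[D] q_used=0 → run D
t=11: queue=[D] q_used=1 → run D
t=12: (idle)
t=13: (idle)
t=14: (idle)
t=15: (idle)

context switches = 3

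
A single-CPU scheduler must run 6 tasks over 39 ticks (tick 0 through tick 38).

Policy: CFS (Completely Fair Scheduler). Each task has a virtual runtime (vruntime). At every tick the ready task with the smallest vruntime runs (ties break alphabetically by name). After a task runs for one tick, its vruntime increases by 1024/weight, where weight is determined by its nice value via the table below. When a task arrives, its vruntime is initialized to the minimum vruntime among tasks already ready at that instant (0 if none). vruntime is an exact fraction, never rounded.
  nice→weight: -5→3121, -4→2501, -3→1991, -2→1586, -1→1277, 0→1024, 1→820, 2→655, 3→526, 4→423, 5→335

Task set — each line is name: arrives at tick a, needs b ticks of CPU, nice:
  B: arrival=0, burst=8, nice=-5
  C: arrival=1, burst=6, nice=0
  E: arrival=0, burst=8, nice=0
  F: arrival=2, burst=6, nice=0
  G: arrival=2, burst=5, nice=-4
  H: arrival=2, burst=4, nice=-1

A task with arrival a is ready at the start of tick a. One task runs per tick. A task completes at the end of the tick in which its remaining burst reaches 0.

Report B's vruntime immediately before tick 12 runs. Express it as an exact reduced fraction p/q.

vruntime(B, start of tick 12) = 4096/3121

t=0: vr[B=0 E=0] → run B
t=1: vr[B=1024/3121 C=0 E=0] → run C
t=2: vr[B=1024/3121 C=1 E=0 F=0 G=0 H=0] → run E
t=3: vr[B=1024/3121 C=1 E=1 F=0 G=0 H=0] → run F
t=4: vr[B=1024/3121 C=1 E=1 F=1 G=0 H=0] → run G
t=5: vr[B=1024/3121 C=1 E=1 F=1 G=1024/2501 H=0] → run H
t=6: vr[B=1024/3121 C=1 E=1 F=1 G=1024/2501 H=1024/1277] → run B
t=7: vr[B=2048/3121 C=1 E=1 F=1 G=1024/2501 H=1024/1277] → run G
t=8: vr[B=2048/3121 C=1 E=1 F=1 G=2048/2501 H=1024/1277] → run B
t=9: vr[B=3072/3121 C=1 E=1 F=1 G=2048/2501 H=1024/1277] → run H
t=10: vr[B=3072/3121 C=1 E=1 F=1 G=2048/2501 H=2048/1277] → run G
t=11: vr[B=3072/3121 C=1 E=1 F=1 G=3072/2501 H=2048/1277] → run B
t=12: vr[B=4096/3121 C=1 E=1 F=1 G=3072/2501 H=2048/1277] → run C
t=13: vr[B=4096/3121 C=2 E=1 F=1 G=3072/2501 H=2048/1277] → run E
t=14: vr[B=4096/3121 C=2 E=2 F=1 G=3072/2501 H=2048/1277] → run F
t=15: vr[B=4096/3121 C=2 E=2 F=2 G=3072/2501 H=2048/1277] → run G
t=16: vr[B=4096/3121 C=2 E=2 F=2 G=4096/2501 H=2048/1277] → run B
t=17: vr[B=5120/3121 C=2 E=2 F=2 G=4096/2501 H=2048/1277] → run H
t=18: vr[B=5120/3121 C=2 E=2 F=2 G=4096/2501 H=3072/1277] → run G
t=19: vr[B=5120/3121 C=2 E=2 F=2 H=3072/1277] → run B
t=20: vr[B=6144/3121 C=2 E=2 F=2 H=3072/1277] → run B
t=21: vr[B=7168/3121 C=2 E=2 F=2 H=3072/1277] → run C
t=22: vr[B=7168/3121 C=3 E=2 F=2 H=3072/1277] → run E
t=23: vr[B=7168/3121 C=3 E=3 F=2 H=3072/1277] → run F
t=24: vr[B=7168/3121 C=3 E=3 F=3 H=3072/1277] → run B
t=25: vr[C=3 E=3 F=3 H=3072/1277] → run H
t=26: vr[C=3 E=3 F=3] → run C
t=27: vr[C=4 E=3 F=3] → run E
t=28: vr[C=4 E=4 F=3] → run F
t=29: vr[C=4 E=4 F=4] → run C
t=30: vr[C=5 E=4 F=4] → run E
t=31: vr[C=5 E=5 F=4] → run F
t=32: vr[C=5 E=5 F=5] → run C
t=33: vr[E=5 F=5] → run E
t=34: vr[E=6 F=5] → run F
t=35: vr[E=6] → run E
t=36: vr[E=7] → run E
t=37: (idle)
t=38: (idle)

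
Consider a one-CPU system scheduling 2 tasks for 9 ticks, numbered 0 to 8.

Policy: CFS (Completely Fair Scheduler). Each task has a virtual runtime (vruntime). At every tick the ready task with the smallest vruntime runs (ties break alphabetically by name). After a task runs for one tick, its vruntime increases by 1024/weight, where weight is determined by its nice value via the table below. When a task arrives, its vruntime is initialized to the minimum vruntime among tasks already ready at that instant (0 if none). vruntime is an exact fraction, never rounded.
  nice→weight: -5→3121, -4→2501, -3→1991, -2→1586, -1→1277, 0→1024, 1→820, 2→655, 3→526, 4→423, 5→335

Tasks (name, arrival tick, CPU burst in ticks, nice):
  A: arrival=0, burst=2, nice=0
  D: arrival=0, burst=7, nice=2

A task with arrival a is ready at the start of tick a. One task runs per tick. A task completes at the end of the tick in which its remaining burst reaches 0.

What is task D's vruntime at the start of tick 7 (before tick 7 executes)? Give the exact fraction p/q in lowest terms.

vruntime(D, start of tick 7) = 1024/131

t=0: vr[A=0 D=0] → run A
t=1: vr[A=1 D=0] → run D
t=2: vr[A=1 D=1024/655] → run A
t=3: vr[D=1024/655] → run D
t=4: vr[D=2048/655] → run D
t=5: vr[D=3072/655] → run D
t=6: vr[D=4096/655] → run D
t=7: vr[D=1024/131] → run D
t=8: vr[D=6144/655] → run D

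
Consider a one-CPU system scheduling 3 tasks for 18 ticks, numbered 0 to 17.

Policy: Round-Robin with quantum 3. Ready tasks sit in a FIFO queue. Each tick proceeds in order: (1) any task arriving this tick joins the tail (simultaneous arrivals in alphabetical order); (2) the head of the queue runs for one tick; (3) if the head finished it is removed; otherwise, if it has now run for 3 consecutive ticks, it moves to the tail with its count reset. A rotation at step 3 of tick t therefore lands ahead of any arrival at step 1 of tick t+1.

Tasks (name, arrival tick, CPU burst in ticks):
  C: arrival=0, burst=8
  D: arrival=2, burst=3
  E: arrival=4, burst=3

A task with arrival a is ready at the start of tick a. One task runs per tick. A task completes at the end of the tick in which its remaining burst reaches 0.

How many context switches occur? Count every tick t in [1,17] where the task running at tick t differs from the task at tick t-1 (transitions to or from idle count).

context switches = 5

t=0: queue=[C] q_used=0 → run C
t=1: queue=[C] q_used=1 → run C
t=2: queue=[C,D] q_used=2 → run C
t=3: queue=[D,C] q_used=0 → run D
t=4: queue=[D,C,E] q_used=1 → run D
t=5: queue=[D,C,E] q_used=2 → run D
t=6: queue=[C,E] q_used=0 → run C
t=7: queue=[C,E] q_used=1 → run C
t=8: queue=[C,E] q_used=2 → run C
t=9: queue=[E,C] q_used=0 → run E
t=10: queue=[E,C] q_used=1 → run E
t=11: queue=[E,C] q_used=2 → run E
t=12: queue=[C] q_used=0 → run C
t=13: queue=[C] q_used=1 → run C
t=14: (idle)
t=15: (idle)
t=16: (idle)
t=17: (idle)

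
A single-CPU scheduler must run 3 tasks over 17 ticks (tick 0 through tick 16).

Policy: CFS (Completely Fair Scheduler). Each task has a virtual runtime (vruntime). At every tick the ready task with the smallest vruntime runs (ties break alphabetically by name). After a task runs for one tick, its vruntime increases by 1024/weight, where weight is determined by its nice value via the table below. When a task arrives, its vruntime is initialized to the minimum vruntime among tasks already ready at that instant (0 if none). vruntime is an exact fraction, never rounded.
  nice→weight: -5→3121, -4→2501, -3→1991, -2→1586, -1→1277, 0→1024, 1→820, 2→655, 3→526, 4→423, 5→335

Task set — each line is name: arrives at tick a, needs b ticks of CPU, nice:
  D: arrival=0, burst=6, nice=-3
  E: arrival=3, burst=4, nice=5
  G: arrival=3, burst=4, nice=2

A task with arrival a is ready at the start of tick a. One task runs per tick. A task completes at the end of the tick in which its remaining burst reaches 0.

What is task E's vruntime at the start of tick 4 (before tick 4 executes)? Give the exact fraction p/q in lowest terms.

vruntime(E, start of tick 4) = 3072/1991

t=0: vr[D=0] → run D
t=1: vr[D=1024/1991] → run D
t=2: vr[D=2048/1991] → run D
t=3: vr[D=3072/1991 E=3072/1991 G=3072/1991] → run D
t=4: vr[D=4096/1991 E=3072/1991 G=3072/1991] → run E
t=5: vr[D=4096/1991 E=3067904/666985 G=3072/1991] → run G
t=6: vr[D=4096/1991 E=3067904/666985 G=4050944/1304105] → run D
t=7: vr[D=5120/1991 E=3067904/666985 G=4050944/1304105] → run D
t=8: vr[E=3067904/666985 G=4050944/1304105] → run G
t=9: vr[E=3067904/666985 G=6089728/1304105] → run E
t=10: vr[E=5106688/666985 G=6089728/1304105] → run G
t=11: vr[E=5106688/666985 G=8128512/1304105] → run G
t=12: vr[E=5106688/666985] → run E
t=13: vr[E=7145472/666985] → run E
t=14: (idle)
t=15: (idle)
t=16: (idle)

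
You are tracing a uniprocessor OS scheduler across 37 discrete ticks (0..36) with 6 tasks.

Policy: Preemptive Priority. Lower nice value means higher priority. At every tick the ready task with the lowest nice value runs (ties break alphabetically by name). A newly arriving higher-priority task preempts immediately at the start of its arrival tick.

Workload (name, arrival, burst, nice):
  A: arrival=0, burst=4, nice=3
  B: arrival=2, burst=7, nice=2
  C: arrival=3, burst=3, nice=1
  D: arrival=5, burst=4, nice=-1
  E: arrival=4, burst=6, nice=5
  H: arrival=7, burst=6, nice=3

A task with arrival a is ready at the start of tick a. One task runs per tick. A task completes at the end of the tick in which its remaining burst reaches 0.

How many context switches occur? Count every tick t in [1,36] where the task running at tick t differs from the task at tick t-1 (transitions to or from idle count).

context switches = 9

t=0: ready={A} → run A
t=1: ready={A} → run A
t=2: ready={A,B} → run B
t=3: ready={A,B,C} → run C
t=4: ready={A,B,C,E} → run C
t=5: ready={A,B,C,D,E} → run D
t=6: ready={A,B,C,D,E} → run D
t=7: ready={A,B,C,D,E,H} → run D
t=8: ready={A,B,C,D,E,H} → run D
t=9: ready={A,B,C,E,H} → run C
t=10: ready={A,B,E,H} → run B
t=11: ready={A,B,E,H} → run B
t=12: ready={A,B,E,H} → run B
t=13: ready={A,B,E,H} → run B
t=14: ready={A,B,E,H} → run B
t=15: ready={A,B,E,H} → run B
t=16: ready={A,E,H} → run A
t=17: ready={A,E,H} → run A
t=18: ready={E,H} → run H
t=19: ready={E,H} → run H
t=20: ready={E,H} → run H
t=21: ready={E,H} → run H
t=22: ready={E,H} → run H
t=23: ready={E,H} → run H
t=24: ready={E} → run E
t=25: ready={E} → run E
t=26: ready={E} → run E
t=27: ready={E} → run E
t=28: ready={E} → run E
t=29: ready={E} → run E
t=30: (idle)
t=31: (idle)
t=32: (idle)
t=33: (idle)
t=34: (idle)
t=35: (idle)
t=36: (idle)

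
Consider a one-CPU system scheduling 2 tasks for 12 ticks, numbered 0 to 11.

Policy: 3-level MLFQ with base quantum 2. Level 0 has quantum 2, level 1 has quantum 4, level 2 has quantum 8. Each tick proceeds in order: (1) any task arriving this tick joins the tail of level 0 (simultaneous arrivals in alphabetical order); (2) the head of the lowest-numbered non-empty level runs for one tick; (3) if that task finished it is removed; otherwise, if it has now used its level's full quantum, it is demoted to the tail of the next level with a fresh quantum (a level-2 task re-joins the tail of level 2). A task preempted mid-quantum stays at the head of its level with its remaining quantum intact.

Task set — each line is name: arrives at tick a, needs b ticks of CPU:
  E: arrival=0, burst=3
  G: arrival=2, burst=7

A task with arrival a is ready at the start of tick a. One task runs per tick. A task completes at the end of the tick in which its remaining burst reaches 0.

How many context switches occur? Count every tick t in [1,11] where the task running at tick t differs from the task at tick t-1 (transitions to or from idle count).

context switches = 4

t=0: L0/L1/L2 = E/-/- → run E
t=1: L0/L1/L2 = E/-/- → run E
t=2: L0/L1/L2 = G/E/- → run G
t=3: L0/L1/L2 = G/E/- → run G
t=4: L0/L1/L2 = -/EG/- → run E
t=5: L0/L1/L2 = -/G/- → run G
t=6: L0/L1/L2 = -/G/- → run G
t=7: L0/L1/L2 = -/G/- → run G
t=8: L0/L1/L2 = -/G/- → run G
t=9: L0/L1/L2 = -/-/G → run G
t=10: (idle)
t=11: (idle)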